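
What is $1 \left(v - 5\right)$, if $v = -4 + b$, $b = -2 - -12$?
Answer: $1$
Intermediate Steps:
$b = 10$ ($b = -2 + 12 = 10$)
$v = 6$ ($v = -4 + 10 = 6$)
$1 \left(v - 5\right) = 1 \left(6 - 5\right) = 1 \cdot 1 = 1$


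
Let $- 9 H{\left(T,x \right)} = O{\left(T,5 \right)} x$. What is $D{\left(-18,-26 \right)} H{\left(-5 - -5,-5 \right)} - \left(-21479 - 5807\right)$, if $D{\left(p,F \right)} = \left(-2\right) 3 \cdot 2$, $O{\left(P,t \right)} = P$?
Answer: $27286$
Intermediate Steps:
$D{\left(p,F \right)} = -12$ ($D{\left(p,F \right)} = \left(-6\right) 2 = -12$)
$H{\left(T,x \right)} = - \frac{T x}{9}$
$D{\left(-18,-26 \right)} H{\left(-5 - -5,-5 \right)} - \left(-21479 - 5807\right) = - 12 \left(\left(- \frac{1}{9}\right) \left(-5 - -5\right) \left(-5\right)\right) - \left(-21479 - 5807\right) = - 12 \left(\left(- \frac{1}{9}\right) \left(-5 + 5\right) \left(-5\right)\right) - \left(-21479 - 5807\right) = - 12 \left(\left(- \frac{1}{9}\right) 0 \left(-5\right)\right) - -27286 = \left(-12\right) 0 + 27286 = 0 + 27286 = 27286$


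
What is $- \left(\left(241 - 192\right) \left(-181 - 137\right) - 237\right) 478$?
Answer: $7561482$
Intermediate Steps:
$- \left(\left(241 - 192\right) \left(-181 - 137\right) - 237\right) 478 = - \left(49 \left(-318\right) - 237\right) 478 = - \left(-15582 - 237\right) 478 = - \left(-15819\right) 478 = \left(-1\right) \left(-7561482\right) = 7561482$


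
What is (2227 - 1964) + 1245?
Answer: 1508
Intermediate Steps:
(2227 - 1964) + 1245 = 263 + 1245 = 1508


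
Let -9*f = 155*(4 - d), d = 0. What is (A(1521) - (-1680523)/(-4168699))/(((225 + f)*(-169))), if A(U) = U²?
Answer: -6676641348048/76141287235 ≈ -87.688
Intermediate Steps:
f = -620/9 (f = -155*(4 - 1*0)/9 = -155*(4 + 0)/9 = -155*4/9 = -⅑*620 = -620/9 ≈ -68.889)
(A(1521) - (-1680523)/(-4168699))/(((225 + f)*(-169))) = (1521² - (-1680523)/(-4168699))/(((225 - 620/9)*(-169))) = (2313441 - (-1680523)*(-1)/4168699)/(((1405/9)*(-169))) = (2313441 - 1*1680523/4168699)/(-237445/9) = (2313441 - 1680523/4168699)*(-9/237445) = (9644037502736/4168699)*(-9/237445) = -6676641348048/76141287235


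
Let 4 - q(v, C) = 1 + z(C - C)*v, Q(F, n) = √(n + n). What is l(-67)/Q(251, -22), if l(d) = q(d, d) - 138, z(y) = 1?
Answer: 34*I*√11/11 ≈ 10.251*I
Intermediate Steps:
Q(F, n) = √2*√n (Q(F, n) = √(2*n) = √2*√n)
q(v, C) = 3 - v (q(v, C) = 4 - (1 + 1*v) = 4 - (1 + v) = 4 + (-1 - v) = 3 - v)
l(d) = -135 - d (l(d) = (3 - d) - 138 = -135 - d)
l(-67)/Q(251, -22) = (-135 - 1*(-67))/((√2*√(-22))) = (-135 + 67)/((√2*(I*√22))) = -68*(-I*√11/22) = -(-34)*I*√11/11 = 34*I*√11/11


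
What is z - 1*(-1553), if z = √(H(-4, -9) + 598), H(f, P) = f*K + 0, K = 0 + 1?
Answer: 1553 + 3*√66 ≈ 1577.4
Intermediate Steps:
K = 1
H(f, P) = f (H(f, P) = f*1 + 0 = f + 0 = f)
z = 3*√66 (z = √(-4 + 598) = √594 = 3*√66 ≈ 24.372)
z - 1*(-1553) = 3*√66 - 1*(-1553) = 3*√66 + 1553 = 1553 + 3*√66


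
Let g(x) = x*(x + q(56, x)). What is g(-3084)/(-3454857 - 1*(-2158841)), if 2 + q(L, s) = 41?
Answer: -2347695/324004 ≈ -7.2459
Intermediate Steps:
q(L, s) = 39 (q(L, s) = -2 + 41 = 39)
g(x) = x*(39 + x) (g(x) = x*(x + 39) = x*(39 + x))
g(-3084)/(-3454857 - 1*(-2158841)) = (-3084*(39 - 3084))/(-3454857 - 1*(-2158841)) = (-3084*(-3045))/(-3454857 + 2158841) = 9390780/(-1296016) = 9390780*(-1/1296016) = -2347695/324004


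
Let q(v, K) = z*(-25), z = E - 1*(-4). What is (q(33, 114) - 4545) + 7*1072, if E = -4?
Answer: 2959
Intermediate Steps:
z = 0 (z = -4 - 1*(-4) = -4 + 4 = 0)
q(v, K) = 0 (q(v, K) = 0*(-25) = 0)
(q(33, 114) - 4545) + 7*1072 = (0 - 4545) + 7*1072 = -4545 + 7504 = 2959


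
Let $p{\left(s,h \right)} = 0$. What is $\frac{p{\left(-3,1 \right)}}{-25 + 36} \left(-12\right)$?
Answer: $0$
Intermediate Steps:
$\frac{p{\left(-3,1 \right)}}{-25 + 36} \left(-12\right) = \frac{1}{-25 + 36} \cdot 0 \left(-12\right) = \frac{1}{11} \cdot 0 \left(-12\right) = 0 \left(-12\right) = 0$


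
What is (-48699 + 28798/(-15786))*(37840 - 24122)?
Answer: -5273138923108/7893 ≈ -6.6808e+8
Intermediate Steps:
(-48699 + 28798/(-15786))*(37840 - 24122) = (-48699 + 28798*(-1/15786))*13718 = (-48699 - 14399/7893)*13718 = -384395606/7893*13718 = -5273138923108/7893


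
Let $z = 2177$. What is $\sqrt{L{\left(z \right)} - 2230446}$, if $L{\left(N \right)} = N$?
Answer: $i \sqrt{2228269} \approx 1492.7 i$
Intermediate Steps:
$\sqrt{L{\left(z \right)} - 2230446} = \sqrt{2177 - 2230446} = \sqrt{-2228269} = i \sqrt{2228269}$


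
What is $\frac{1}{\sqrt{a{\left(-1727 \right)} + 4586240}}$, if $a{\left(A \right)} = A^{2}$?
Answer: $\frac{\sqrt{7568769}}{7568769} \approx 0.00036349$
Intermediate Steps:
$\frac{1}{\sqrt{a{\left(-1727 \right)} + 4586240}} = \frac{1}{\sqrt{\left(-1727\right)^{2} + 4586240}} = \frac{1}{\sqrt{2982529 + 4586240}} = \frac{1}{\sqrt{7568769}} = \frac{\sqrt{7568769}}{7568769}$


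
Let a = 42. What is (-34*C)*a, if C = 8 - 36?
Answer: 39984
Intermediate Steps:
C = -28
(-34*C)*a = -34*(-28)*42 = 952*42 = 39984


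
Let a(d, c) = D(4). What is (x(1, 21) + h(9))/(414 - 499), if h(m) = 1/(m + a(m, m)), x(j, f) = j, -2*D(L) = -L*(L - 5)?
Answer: -8/595 ≈ -0.013445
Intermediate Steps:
D(L) = L*(-5 + L)/2 (D(L) = -(-1)*L*(L - 5)/2 = -(-1)*L*(-5 + L)/2 = L*(-5 + L)/2)
a(d, c) = -2 (a(d, c) = (½)*4*(-5 + 4) = (½)*4*(-1) = -2)
h(m) = 1/(-2 + m) (h(m) = 1/(m - 2) = 1/(-2 + m))
(x(1, 21) + h(9))/(414 - 499) = (1 + 1/(-2 + 9))/(414 - 499) = (1 + 1/7)/(-85) = (1 + ⅐)*(-1/85) = (8/7)*(-1/85) = -8/595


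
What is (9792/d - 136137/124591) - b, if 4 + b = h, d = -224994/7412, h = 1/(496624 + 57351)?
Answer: -35972666183480658/112530095679925 ≈ -319.67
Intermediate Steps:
h = 1/553975 ≈ 1.8051e-6
d = -112497/3706 (d = -224994*1/7412 = -112497/3706 ≈ -30.355)
b = -2215899/553975 (b = -4 + 1/553975 = -2215899/553975 ≈ -4.0000)
(9792/d - 136137/124591) - b = (9792/(-112497/3706) - 136137/124591) - 1*(-2215899/553975) = (9792*(-3706/112497) - 136137*1/124591) + 2215899/553975 = (-12096384/37499 - 5919/5417) + 2215899/553975 = -65748068709/203132083 + 2215899/553975 = -35972666183480658/112530095679925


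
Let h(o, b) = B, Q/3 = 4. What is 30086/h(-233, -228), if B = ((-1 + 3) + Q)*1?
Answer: 2149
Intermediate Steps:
Q = 12 (Q = 3*4 = 12)
B = 14 (B = ((-1 + 3) + 12)*1 = (2 + 12)*1 = 14*1 = 14)
h(o, b) = 14
30086/h(-233, -228) = 30086/14 = 30086*(1/14) = 2149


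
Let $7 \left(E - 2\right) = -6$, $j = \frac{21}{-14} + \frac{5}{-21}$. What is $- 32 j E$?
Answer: $\frac{9344}{147} \approx 63.565$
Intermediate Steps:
$j = - \frac{73}{42}$ ($j = 21 \left(- \frac{1}{14}\right) + 5 \left(- \frac{1}{21}\right) = - \frac{3}{2} - \frac{5}{21} = - \frac{73}{42} \approx -1.7381$)
$E = \frac{8}{7}$ ($E = 2 + \frac{1}{7} \left(-6\right) = 2 - \frac{6}{7} = \frac{8}{7} \approx 1.1429$)
$- 32 j E = \left(-32\right) \left(- \frac{73}{42}\right) \frac{8}{7} = \frac{1168}{21} \cdot \frac{8}{7} = \frac{9344}{147}$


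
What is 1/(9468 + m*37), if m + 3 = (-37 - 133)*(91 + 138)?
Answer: -1/1431053 ≈ -6.9879e-7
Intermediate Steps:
m = -38933 (m = -3 + (-37 - 133)*(91 + 138) = -3 - 170*229 = -3 - 38930 = -38933)
1/(9468 + m*37) = 1/(9468 - 38933*37) = 1/(9468 - 1440521) = 1/(-1431053) = -1/1431053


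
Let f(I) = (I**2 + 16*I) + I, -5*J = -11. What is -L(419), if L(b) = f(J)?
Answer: -1056/25 ≈ -42.240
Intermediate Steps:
J = 11/5 (J = -1/5*(-11) = 11/5 ≈ 2.2000)
f(I) = I**2 + 17*I
L(b) = 1056/25 (L(b) = 11*(17 + 11/5)/5 = (11/5)*(96/5) = 1056/25)
-L(419) = -1*1056/25 = -1056/25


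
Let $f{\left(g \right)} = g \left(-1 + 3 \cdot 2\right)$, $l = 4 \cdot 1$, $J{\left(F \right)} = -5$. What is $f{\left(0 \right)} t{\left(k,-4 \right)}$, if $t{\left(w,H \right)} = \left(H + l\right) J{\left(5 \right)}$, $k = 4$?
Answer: $0$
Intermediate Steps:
$l = 4$
$t{\left(w,H \right)} = -20 - 5 H$ ($t{\left(w,H \right)} = \left(H + 4\right) \left(-5\right) = \left(4 + H\right) \left(-5\right) = -20 - 5 H$)
$f{\left(g \right)} = 5 g$ ($f{\left(g \right)} = g \left(-1 + 6\right) = g 5 = 5 g$)
$f{\left(0 \right)} t{\left(k,-4 \right)} = 5 \cdot 0 \left(-20 - -20\right) = 0 \left(-20 + 20\right) = 0 \cdot 0 = 0$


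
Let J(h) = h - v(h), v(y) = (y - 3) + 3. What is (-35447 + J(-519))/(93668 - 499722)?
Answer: 35447/406054 ≈ 0.087296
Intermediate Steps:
v(y) = y (v(y) = (-3 + y) + 3 = y)
J(h) = 0 (J(h) = h - h = 0)
(-35447 + J(-519))/(93668 - 499722) = (-35447 + 0)/(93668 - 499722) = -35447/(-406054) = -35447*(-1/406054) = 35447/406054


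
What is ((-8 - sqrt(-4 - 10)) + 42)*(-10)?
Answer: -340 + 10*I*sqrt(14) ≈ -340.0 + 37.417*I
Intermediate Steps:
((-8 - sqrt(-4 - 10)) + 42)*(-10) = ((-8 - sqrt(-14)) + 42)*(-10) = ((-8 - I*sqrt(14)) + 42)*(-10) = (34 - I*sqrt(14))*(-10) = -340 + 10*I*sqrt(14)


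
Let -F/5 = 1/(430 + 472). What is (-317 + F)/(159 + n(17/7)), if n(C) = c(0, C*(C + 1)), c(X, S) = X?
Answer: -95313/47806 ≈ -1.9937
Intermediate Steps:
F = -5/902 (F = -5/(430 + 472) = -5/902 ≈ -0.0055432)
n(C) = 0
(-317 + F)/(159 + n(17/7)) = (-317 - 5/902)/(159 + 0) = -285939/902/159 = -285939/902*1/159 = -95313/47806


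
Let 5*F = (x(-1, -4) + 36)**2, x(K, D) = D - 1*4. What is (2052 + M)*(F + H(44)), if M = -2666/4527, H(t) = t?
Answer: 9323884952/22635 ≈ 4.1192e+5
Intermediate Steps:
x(K, D) = -4 + D (x(K, D) = D - 4 = -4 + D)
F = 784/5 (F = ((-4 - 4) + 36)**2/5 = (-8 + 36)**2/5 = (1/5)*28**2 = (1/5)*784 = 784/5 ≈ 156.80)
M = -2666/4527 (M = -2666*1/4527 = -2666/4527 ≈ -0.58891)
(2052 + M)*(F + H(44)) = (2052 - 2666/4527)*(784/5 + 44) = (9286738/4527)*(1004/5) = 9323884952/22635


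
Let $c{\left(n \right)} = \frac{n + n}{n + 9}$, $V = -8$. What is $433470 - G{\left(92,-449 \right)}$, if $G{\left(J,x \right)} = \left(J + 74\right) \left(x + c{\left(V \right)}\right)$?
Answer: $510660$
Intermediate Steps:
$c{\left(n \right)} = \frac{2 n}{9 + n}$
$G{\left(J,x \right)} = \left(-16 + x\right) \left(74 + J\right)$ ($G{\left(J,x \right)} = \left(J + 74\right) \left(x + 2 \left(-8\right) \frac{1}{9 - 8}\right) = \left(74 + J\right) \left(x + 2 \left(-8\right) 1^{-1}\right) = \left(74 + J\right) \left(x + 2 \left(-8\right) 1\right) = \left(74 + J\right) \left(x - 16\right) = \left(74 + J\right) \left(-16 + x\right) = \left(-16 + x\right) \left(74 + J\right)$)
$433470 - G{\left(92,-449 \right)} = 433470 - \left(-1184 - 1472 + 74 \left(-449\right) + 92 \left(-449\right)\right) = 433470 - \left(-1184 - 1472 - 33226 - 41308\right) = 433470 - -77190 = 433470 + 77190 = 510660$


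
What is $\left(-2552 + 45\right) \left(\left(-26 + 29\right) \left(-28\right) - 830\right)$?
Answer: $2291398$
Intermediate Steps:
$\left(-2552 + 45\right) \left(\left(-26 + 29\right) \left(-28\right) - 830\right) = - 2507 \left(3 \left(-28\right) - 830\right) = - 2507 \left(-84 - 830\right) = \left(-2507\right) \left(-914\right) = 2291398$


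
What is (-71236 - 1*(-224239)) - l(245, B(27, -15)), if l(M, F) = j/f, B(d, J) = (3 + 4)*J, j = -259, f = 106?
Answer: 16218577/106 ≈ 1.5301e+5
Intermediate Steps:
B(d, J) = 7*J
l(M, F) = -259/106
(-71236 - 1*(-224239)) - l(245, B(27, -15)) = (-71236 - 1*(-224239)) - 1*(-259/106) = (-71236 + 224239) + 259/106 = 153003 + 259/106 = 16218577/106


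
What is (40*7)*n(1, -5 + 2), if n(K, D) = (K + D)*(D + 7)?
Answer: -2240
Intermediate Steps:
n(K, D) = (7 + D)*(D + K) (n(K, D) = (D + K)*(7 + D) = (7 + D)*(D + K))
(40*7)*n(1, -5 + 2) = (40*7)*((-5 + 2)**2 + 7*(-5 + 2) + 7*1 + (-5 + 2)*1) = 280*((-3)**2 + 7*(-3) + 7 - 3*1) = 280*(9 - 21 + 7 - 3) = 280*(-8) = -2240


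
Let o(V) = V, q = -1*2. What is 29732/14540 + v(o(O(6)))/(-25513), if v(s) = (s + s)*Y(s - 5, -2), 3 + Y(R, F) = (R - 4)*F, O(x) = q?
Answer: 189914389/92739755 ≈ 2.0478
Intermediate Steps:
q = -2
O(x) = -2
Y(R, F) = -3 + F*(-4 + R) (Y(R, F) = -3 + (R - 4)*F = -3 + (-4 + R)*F = -3 + F*(-4 + R))
v(s) = 2*s*(15 - 2*s) (v(s) = (s + s)*(-3 - 4*(-2) - 2*(s - 5)) = (2*s)*(-3 + 8 - 2*(-5 + s)) = (2*s)*(-3 + 8 + (10 - 2*s)) = (2*s)*(15 - 2*s) = 2*s*(15 - 2*s))
29732/14540 + v(o(O(6)))/(-25513) = 29732/14540 + (2*(-2)*(15 - 2*(-2)))/(-25513) = 29732*(1/14540) + (2*(-2)*(15 + 4))*(-1/25513) = 7433/3635 + (2*(-2)*19)*(-1/25513) = 7433/3635 - 76*(-1/25513) = 7433/3635 + 76/25513 = 189914389/92739755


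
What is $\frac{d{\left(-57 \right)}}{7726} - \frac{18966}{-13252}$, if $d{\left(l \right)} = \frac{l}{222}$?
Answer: $\frac{2710766399}{1894121612} \approx 1.4311$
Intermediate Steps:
$d{\left(l \right)} = \frac{l}{222}$ ($d{\left(l \right)} = l \frac{1}{222} = \frac{l}{222}$)
$\frac{d{\left(-57 \right)}}{7726} - \frac{18966}{-13252} = \frac{\frac{1}{222} \left(-57\right)}{7726} - \frac{18966}{-13252} = \left(- \frac{19}{74}\right) \frac{1}{7726} - - \frac{9483}{6626} = - \frac{19}{571724} + \frac{9483}{6626} = \frac{2710766399}{1894121612}$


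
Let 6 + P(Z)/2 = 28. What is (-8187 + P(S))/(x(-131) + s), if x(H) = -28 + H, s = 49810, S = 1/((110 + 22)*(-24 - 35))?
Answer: -8143/49651 ≈ -0.16400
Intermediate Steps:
S = -1/7788 (S = 1/(132*(-59)) = 1/(-7788) = -1/7788 ≈ -0.00012840)
P(Z) = 44 (P(Z) = -12 + 2*28 = -12 + 56 = 44)
(-8187 + P(S))/(x(-131) + s) = (-8187 + 44)/((-28 - 131) + 49810) = -8143/(-159 + 49810) = -8143/49651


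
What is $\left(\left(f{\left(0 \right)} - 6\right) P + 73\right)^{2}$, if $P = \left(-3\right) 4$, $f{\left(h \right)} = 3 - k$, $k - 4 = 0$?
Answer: $24649$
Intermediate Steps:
$k = 4$ ($k = 4 + 0 = 4$)
$f{\left(h \right)} = -1$ ($f{\left(h \right)} = 3 - 4 = -1$)
$P = -12$
$\left(\left(f{\left(0 \right)} - 6\right) P + 73\right)^{2} = \left(\left(-1 - 6\right) \left(-12\right) + 73\right)^{2} = \left(\left(-7\right) \left(-12\right) + 73\right)^{2} = \left(84 + 73\right)^{2} = 157^{2} = 24649$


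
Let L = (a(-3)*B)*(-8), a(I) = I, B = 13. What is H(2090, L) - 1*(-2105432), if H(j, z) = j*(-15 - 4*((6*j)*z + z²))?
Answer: -33520054558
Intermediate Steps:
L = 312 (L = -3*13*(-8) = -39*(-8) = 312)
H(j, z) = j*(-15 - 4*z² - 24*j*z) (H(j, z) = j*(-15 - 4*(6*j*z + z²)) = j*(-15 - 4*(z² + 6*j*z)) = j*(-15 + (-4*z² - 24*j*z)) = j*(-15 - 4*z² - 24*j*z))
H(2090, L) - 1*(-2105432) = -1*2090*(15 + 4*312² + 24*2090*312) - 1*(-2105432) = -1*2090*(15 + 4*97344 + 15649920) + 2105432 = -1*2090*(15 + 389376 + 15649920) + 2105432 = -1*2090*16039311 + 2105432 = -33522159990 + 2105432 = -33520054558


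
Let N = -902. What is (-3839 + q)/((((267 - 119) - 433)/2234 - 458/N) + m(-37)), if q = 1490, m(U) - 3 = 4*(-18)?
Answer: 2366697366/69136795 ≈ 34.232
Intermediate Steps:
m(U) = -69 (m(U) = 3 + 4*(-18) = 3 - 72 = -69)
(-3839 + q)/((((267 - 119) - 433)/2234 - 458/N) + m(-37)) = (-3839 + 1490)/((((267 - 119) - 433)/2234 - 458/(-902)) - 69) = -2349/(((148 - 433)*(1/2234) - 458*(-1/902)) - 69) = -2349/((-285*1/2234 + 229/451) - 69) = -2349/((-285/2234 + 229/451) - 69) = -2349/(383051/1007534 - 69) = -2349/(-69136795/1007534) = -2349*(-1007534/69136795) = 2366697366/69136795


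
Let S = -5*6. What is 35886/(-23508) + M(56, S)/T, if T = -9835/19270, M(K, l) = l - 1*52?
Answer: 1226433077/7706706 ≈ 159.14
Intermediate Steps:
S = -30
M(K, l) = -52 + l (M(K, l) = l - 52 = -52 + l)
T = -1967/3854 (T = -9835*1/19270 = -1967/3854 ≈ -0.51038)
35886/(-23508) + M(56, S)/T = 35886/(-23508) + (-52 - 30)/(-1967/3854) = 35886*(-1/23508) - 82*(-3854/1967) = -5981/3918 + 316028/1967 = 1226433077/7706706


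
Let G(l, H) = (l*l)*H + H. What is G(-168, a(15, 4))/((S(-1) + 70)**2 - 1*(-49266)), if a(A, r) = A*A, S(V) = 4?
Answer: 6350625/54742 ≈ 116.01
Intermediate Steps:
a(A, r) = A**2
G(l, H) = H + H*l**2 (G(l, H) = l**2*H + H = H*l**2 + H = H + H*l**2)
G(-168, a(15, 4))/((S(-1) + 70)**2 - 1*(-49266)) = (15**2*(1 + (-168)**2))/((4 + 70)**2 - 1*(-49266)) = (225*(1 + 28224))/(74**2 + 49266) = (225*28225)/(5476 + 49266) = 6350625/54742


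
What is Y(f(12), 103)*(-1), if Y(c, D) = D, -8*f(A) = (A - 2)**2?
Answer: -103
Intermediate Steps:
f(A) = -(-2 + A)**2/8 (f(A) = -(A - 2)**2/8 = -(-2 + A)**2/8)
Y(f(12), 103)*(-1) = 103*(-1) = -103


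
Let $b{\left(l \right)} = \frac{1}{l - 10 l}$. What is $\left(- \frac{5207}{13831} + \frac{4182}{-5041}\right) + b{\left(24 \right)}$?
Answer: $- \frac{18233103535}{15059967336} \approx -1.2107$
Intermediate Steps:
$b{\left(l \right)} = - \frac{1}{9 l}$ ($b{\left(l \right)} = \frac{1}{\left(-9\right) l} = - \frac{1}{9 l}$)
$\left(- \frac{5207}{13831} + \frac{4182}{-5041}\right) + b{\left(24 \right)} = \left(- \frac{5207}{13831} + \frac{4182}{-5041}\right) - \frac{1}{9 \cdot 24} = \left(\left(-5207\right) \frac{1}{13831} + 4182 \left(- \frac{1}{5041}\right)\right) - \frac{1}{216} = \left(- \frac{5207}{13831} - \frac{4182}{5041}\right) - \frac{1}{216} = - \frac{84089729}{69722071} - \frac{1}{216} = - \frac{18233103535}{15059967336}$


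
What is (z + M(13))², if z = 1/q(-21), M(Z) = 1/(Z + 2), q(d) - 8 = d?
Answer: 4/38025 ≈ 0.00010519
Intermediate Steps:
q(d) = 8 + d
M(Z) = 1/(2 + Z)
z = -1/13 (z = 1/(8 - 21) = 1/(-13) = -1/13 ≈ -0.076923)
(z + M(13))² = (-1/13 + 1/(2 + 13))² = (-1/13 + 1/15)² = (-2/195)² = 4/38025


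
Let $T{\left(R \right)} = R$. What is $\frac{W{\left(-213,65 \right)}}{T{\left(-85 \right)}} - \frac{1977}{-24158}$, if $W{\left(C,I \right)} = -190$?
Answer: $\frac{951613}{410686} \approx 2.3171$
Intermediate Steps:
$\frac{W{\left(-213,65 \right)}}{T{\left(-85 \right)}} - \frac{1977}{-24158} = - \frac{190}{-85} - \frac{1977}{-24158} = \left(-190\right) \left(- \frac{1}{85}\right) - - \frac{1977}{24158} = \frac{38}{17} + \frac{1977}{24158} = \frac{951613}{410686}$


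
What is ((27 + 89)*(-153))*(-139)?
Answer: 2466972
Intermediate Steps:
((27 + 89)*(-153))*(-139) = (116*(-153))*(-139) = -17748*(-139) = 2466972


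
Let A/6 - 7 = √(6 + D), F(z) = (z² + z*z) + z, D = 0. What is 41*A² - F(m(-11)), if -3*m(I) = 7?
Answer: 730543/9 + 20664*√6 ≈ 1.3179e+5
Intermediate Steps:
m(I) = -7/3 (m(I) = -⅓*7 = -7/3)
F(z) = z + 2*z² (F(z) = (z² + z²) + z = 2*z² + z = z + 2*z²)
A = 42 + 6*√6 (A = 42 + 6*√(6 + 0) = 42 + 6*√6 ≈ 56.697)
41*A² - F(m(-11)) = 41*(42 + 6*√6)² - (-7)*(1 + 2*(-7/3))/3 = 41*(42 + 6*√6)² - (-7)*(1 - 14/3)/3 = 41*(42 + 6*√6)² - (-7)*(-11)/(3*3) = 41*(42 + 6*√6)² - 1*77/9 = 41*(42 + 6*√6)² - 77/9 = -77/9 + 41*(42 + 6*√6)²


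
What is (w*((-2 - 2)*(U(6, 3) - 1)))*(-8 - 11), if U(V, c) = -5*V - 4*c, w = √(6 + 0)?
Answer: -3268*√6 ≈ -8004.9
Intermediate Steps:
w = √6 ≈ 2.4495
(w*((-2 - 2)*(U(6, 3) - 1)))*(-8 - 11) = (√6*((-2 - 2)*((-5*6 - 4*3) - 1)))*(-8 - 11) = (√6*(-4*((-30 - 12) - 1)))*(-19) = (√6*(-4*(-42 - 1)))*(-19) = (√6*(-4*(-43)))*(-19) = (√6*172)*(-19) = (172*√6)*(-19) = -3268*√6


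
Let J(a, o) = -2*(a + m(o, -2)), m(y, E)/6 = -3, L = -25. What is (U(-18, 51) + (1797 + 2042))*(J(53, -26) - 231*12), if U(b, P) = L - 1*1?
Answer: -10836546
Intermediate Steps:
m(y, E) = -18 (m(y, E) = 6*(-3) = -18)
J(a, o) = 36 - 2*a (J(a, o) = -2*(a - 18) = -2*(-18 + a) = 36 - 2*a)
U(b, P) = -26 (U(b, P) = -25 - 1*1 = -25 - 1 = -26)
(U(-18, 51) + (1797 + 2042))*(J(53, -26) - 231*12) = (-26 + (1797 + 2042))*((36 - 2*53) - 231*12) = (-26 + 3839)*((36 - 106) - 2772) = 3813*(-70 - 2772) = 3813*(-2842) = -10836546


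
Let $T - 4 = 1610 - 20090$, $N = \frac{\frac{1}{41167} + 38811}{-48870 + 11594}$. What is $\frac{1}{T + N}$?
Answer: $- \frac{767270546}{14176889474115} \approx -5.4121 \cdot 10^{-5}$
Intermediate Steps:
$N = - \frac{798866219}{767270546}$ ($N = \frac{\frac{1}{41167} + 38811}{-37276} = \frac{1597732438}{41167} \left(- \frac{1}{37276}\right) = - \frac{798866219}{767270546} \approx -1.0412$)
$T = -18476$ ($T = 4 + \left(1610 - 20090\right) = 4 - 18480 = -18476$)
$\frac{1}{T + N} = \frac{1}{-18476 - \frac{798866219}{767270546}} = \frac{1}{- \frac{14176889474115}{767270546}} = - \frac{767270546}{14176889474115}$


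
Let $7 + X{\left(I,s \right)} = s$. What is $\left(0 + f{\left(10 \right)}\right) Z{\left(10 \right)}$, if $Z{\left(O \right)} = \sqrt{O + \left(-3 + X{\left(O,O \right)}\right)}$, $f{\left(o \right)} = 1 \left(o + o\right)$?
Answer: $20 \sqrt{10} \approx 63.246$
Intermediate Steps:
$X{\left(I,s \right)} = -7 + s$
$f{\left(o \right)} = 2 o$ ($f{\left(o \right)} = 1 \cdot 2 o = 2 o$)
$Z{\left(O \right)} = \sqrt{-10 + 2 O}$ ($Z{\left(O \right)} = \sqrt{O + \left(-3 + \left(-7 + O\right)\right)} = \sqrt{O + \left(-10 + O\right)} = \sqrt{-10 + 2 O}$)
$\left(0 + f{\left(10 \right)}\right) Z{\left(10 \right)} = \left(0 + 2 \cdot 10\right) \sqrt{-10 + 2 \cdot 10} = \left(0 + 20\right) \sqrt{-10 + 20} = 20 \sqrt{10}$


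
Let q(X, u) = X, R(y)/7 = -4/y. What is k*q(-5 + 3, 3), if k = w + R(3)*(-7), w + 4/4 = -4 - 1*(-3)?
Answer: -380/3 ≈ -126.67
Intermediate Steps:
R(y) = -28/y (R(y) = 7*(-4/y) = -28/y)
w = -2 (w = -1 + (-4 - 1*(-3)) = -1 + (-4 + 3) = -1 - 1 = -2)
k = 190/3 (k = -2 - 28/3*(-7) = -2 + 196/3 = 190/3 ≈ 63.333)
k*q(-5 + 3, 3) = 190*(-5 + 3)/3 = (190/3)*(-2) = -380/3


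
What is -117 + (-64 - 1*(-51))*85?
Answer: -1222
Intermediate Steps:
-117 + (-64 - 1*(-51))*85 = -117 + (-64 + 51)*85 = -117 - 13*85 = -117 - 1105 = -1222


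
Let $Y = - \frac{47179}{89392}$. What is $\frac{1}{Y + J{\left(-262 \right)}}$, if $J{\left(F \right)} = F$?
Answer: $- \frac{89392}{23467883} \approx -0.0038091$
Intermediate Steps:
$Y = - \frac{47179}{89392} \approx -0.52778$
$\frac{1}{Y + J{\left(-262 \right)}} = \frac{1}{- \frac{47179}{89392} - 262} = \frac{1}{- \frac{23467883}{89392}} = - \frac{89392}{23467883}$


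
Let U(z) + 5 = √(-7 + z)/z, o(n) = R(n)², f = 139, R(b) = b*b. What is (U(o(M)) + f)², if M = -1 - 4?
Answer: (83750 + √618)²/390625 ≈ 17967.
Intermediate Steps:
M = -5
R(b) = b²
o(n) = n⁴ (o(n) = (n²)² = n⁴)
U(z) = -5 + √(-7 + z)/z
(U(o(M)) + f)² = ((-5 + √(-7 + (-5)⁴)/((-5)⁴)) + 139)² = ((-5 + √(-7 + 625)/625) + 139)² = ((-5 + √618/625) + 139)² = (134 + √618/625)²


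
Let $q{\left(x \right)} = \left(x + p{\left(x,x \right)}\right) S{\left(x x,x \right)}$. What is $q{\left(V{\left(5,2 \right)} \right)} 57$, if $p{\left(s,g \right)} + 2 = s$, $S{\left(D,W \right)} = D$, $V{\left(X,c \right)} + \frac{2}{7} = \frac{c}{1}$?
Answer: $\frac{82080}{343} \approx 239.3$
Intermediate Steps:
$V{\left(X,c \right)} = - \frac{2}{7} + c$ ($V{\left(X,c \right)} = - \frac{2}{7} + \frac{c}{1} = - \frac{2}{7} + c 1 = - \frac{2}{7} + c$)
$p{\left(s,g \right)} = -2 + s$
$q{\left(x \right)} = x^{2} \left(-2 + 2 x\right)$ ($q{\left(x \right)} = \left(x + \left(-2 + x\right)\right) x x = \left(-2 + 2 x\right) x^{2} = x^{2} \left(-2 + 2 x\right)$)
$q{\left(V{\left(5,2 \right)} \right)} 57 = 2 \left(- \frac{2}{7} + 2\right)^{2} \left(-1 + \left(- \frac{2}{7} + 2\right)\right) 57 = 2 \left(\frac{12}{7}\right)^{2} \left(-1 + \frac{12}{7}\right) 57 = 2 \cdot \frac{144}{49} \cdot \frac{5}{7} \cdot 57 = \frac{1440}{343} \cdot 57 = \frac{82080}{343}$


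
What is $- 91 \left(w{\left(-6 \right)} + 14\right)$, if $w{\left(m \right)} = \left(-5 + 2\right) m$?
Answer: $-2912$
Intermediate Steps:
$w{\left(m \right)} = - 3 m$
$- 91 \left(w{\left(-6 \right)} + 14\right) = - 91 \left(\left(-3\right) \left(-6\right) + 14\right) = - 91 \left(18 + 14\right) = \left(-91\right) 32 = -2912$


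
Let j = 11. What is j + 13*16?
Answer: 219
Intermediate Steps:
j + 13*16 = 11 + 13*16 = 11 + 208 = 219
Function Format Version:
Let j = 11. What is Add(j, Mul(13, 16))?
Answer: 219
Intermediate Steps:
Add(j, Mul(13, 16)) = Add(11, Mul(13, 16)) = Add(11, 208) = 219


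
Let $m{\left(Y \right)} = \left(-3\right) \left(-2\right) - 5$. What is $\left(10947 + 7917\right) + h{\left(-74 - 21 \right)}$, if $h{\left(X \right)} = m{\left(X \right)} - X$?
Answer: $18960$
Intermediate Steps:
$m{\left(Y \right)} = 1$ ($m{\left(Y \right)} = 6 - 5 = 1$)
$h{\left(X \right)} = 1 - X$
$\left(10947 + 7917\right) + h{\left(-74 - 21 \right)} = \left(10947 + 7917\right) + \left(1 - \left(-74 - 21\right)\right) = 18864 + \left(1 - -95\right) = 18864 + \left(1 + 95\right) = 18864 + 96 = 18960$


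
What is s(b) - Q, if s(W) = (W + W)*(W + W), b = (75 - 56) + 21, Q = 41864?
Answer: -35464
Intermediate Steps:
b = 40 (b = 19 + 21 = 40)
s(W) = 4*W² (s(W) = (2*W)*(2*W) = 4*W²)
s(b) - Q = 4*40² - 1*41864 = 4*1600 - 41864 = 6400 - 41864 = -35464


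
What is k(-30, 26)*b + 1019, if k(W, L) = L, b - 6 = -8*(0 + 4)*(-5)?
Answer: 5335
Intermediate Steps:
b = 166 (b = 6 - 8*(0 + 4)*(-5) = 6 - 8*4*(-5) = 6 - 32*(-5) = 6 + 160 = 166)
k(-30, 26)*b + 1019 = 26*166 + 1019 = 4316 + 1019 = 5335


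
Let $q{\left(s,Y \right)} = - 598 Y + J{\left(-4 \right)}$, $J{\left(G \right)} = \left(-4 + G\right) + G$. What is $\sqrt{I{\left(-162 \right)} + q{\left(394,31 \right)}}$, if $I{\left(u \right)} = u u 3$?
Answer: $\sqrt{60182} \approx 245.32$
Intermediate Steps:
$J{\left(G \right)} = -4 + 2 G$
$q{\left(s,Y \right)} = -12 - 598 Y$ ($q{\left(s,Y \right)} = - 598 Y + \left(-4 + 2 \left(-4\right)\right) = - 598 Y - 12 = -12 - 598 Y$)
$I{\left(u \right)} = 3 u^{2}$ ($I{\left(u \right)} = u^{2} \cdot 3 = 3 u^{2}$)
$\sqrt{I{\left(-162 \right)} + q{\left(394,31 \right)}} = \sqrt{3 \left(-162\right)^{2} - 18550} = \sqrt{3 \cdot 26244 - 18550} = \sqrt{78732 - 18550} = \sqrt{60182}$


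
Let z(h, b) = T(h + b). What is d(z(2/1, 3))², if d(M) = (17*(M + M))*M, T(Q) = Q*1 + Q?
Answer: 11560000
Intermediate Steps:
T(Q) = 2*Q (T(Q) = Q + Q = 2*Q)
z(h, b) = 2*b + 2*h (z(h, b) = 2*(h + b) = 2*(b + h) = 2*b + 2*h)
d(M) = 34*M² (d(M) = (17*(2*M))*M = (34*M)*M = 34*M²)
d(z(2/1, 3))² = (34*(2*3 + 2*(2/1))²)² = (34*(6 + 2*(2*1))²)² = (34*(6 + 2*2)²)² = (34*(6 + 4)²)² = (34*10²)² = (34*100)² = 3400² = 11560000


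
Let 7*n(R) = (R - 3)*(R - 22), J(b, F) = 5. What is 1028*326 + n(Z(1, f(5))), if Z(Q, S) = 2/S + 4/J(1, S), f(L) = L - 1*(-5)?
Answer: 335134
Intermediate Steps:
f(L) = 5 + L (f(L) = L + 5 = 5 + L)
Z(Q, S) = 4/5 + 2/S (Z(Q, S) = 2/S + 4/5 = 4/5 + 2/S)
n(R) = (-22 + R)*(-3 + R)/7 (n(R) = ((R - 3)*(R - 22))/7 = ((-3 + R)*(-22 + R))/7 = ((-22 + R)*(-3 + R))/7 = (-22 + R)*(-3 + R)/7)
1028*326 + n(Z(1, f(5))) = 1028*326 + (66/7 - 25*(4/5 + 2/(5 + 5))/7 + (4/5 + 2/(5 + 5))**2/7) = 335128 + (66/7 - 25*(4/5 + 2/10)/7 + (4/5 + 2/10)**2/7) = 335128 + (66/7 - 25*(4/5 + 2*(1/10))/7 + (4/5 + 2*(1/10))**2/7) = 335128 + (66/7 - 25*(4/5 + 1/5)/7 + (4/5 + 1/5)**2/7) = 335128 + (66/7 - 25/7*1 + (1/7)*1**2) = 335128 + (66/7 - 25/7 + (1/7)*1) = 335128 + (66/7 - 25/7 + 1/7) = 335128 + 6 = 335134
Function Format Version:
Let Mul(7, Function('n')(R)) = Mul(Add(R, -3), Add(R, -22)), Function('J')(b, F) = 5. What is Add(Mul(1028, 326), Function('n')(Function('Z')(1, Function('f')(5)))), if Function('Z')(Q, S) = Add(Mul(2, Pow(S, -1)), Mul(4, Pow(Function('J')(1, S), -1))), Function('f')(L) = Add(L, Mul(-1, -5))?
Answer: 335134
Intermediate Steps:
Function('f')(L) = Add(5, L) (Function('f')(L) = Add(L, 5) = Add(5, L))
Function('Z')(Q, S) = Add(Rational(4, 5), Mul(2, Pow(S, -1))) (Function('Z')(Q, S) = Add(Mul(2, Pow(S, -1)), Mul(4, Pow(5, -1))) = Add(Mul(2, Pow(S, -1)), Mul(4, Rational(1, 5))) = Add(Mul(2, Pow(S, -1)), Rational(4, 5)) = Add(Rational(4, 5), Mul(2, Pow(S, -1))))
Function('n')(R) = Mul(Rational(1, 7), Add(-22, R), Add(-3, R)) (Function('n')(R) = Mul(Rational(1, 7), Mul(Add(R, -3), Add(R, -22))) = Mul(Rational(1, 7), Mul(Add(-3, R), Add(-22, R))) = Mul(Rational(1, 7), Mul(Add(-22, R), Add(-3, R))) = Mul(Rational(1, 7), Add(-22, R), Add(-3, R)))
Add(Mul(1028, 326), Function('n')(Function('Z')(1, Function('f')(5)))) = Add(Mul(1028, 326), Add(Rational(66, 7), Mul(Rational(-25, 7), Add(Rational(4, 5), Mul(2, Pow(Add(5, 5), -1)))), Mul(Rational(1, 7), Pow(Add(Rational(4, 5), Mul(2, Pow(Add(5, 5), -1))), 2)))) = Add(335128, Add(Rational(66, 7), Mul(Rational(-25, 7), Add(Rational(4, 5), Mul(2, Pow(10, -1)))), Mul(Rational(1, 7), Pow(Add(Rational(4, 5), Mul(2, Pow(10, -1))), 2)))) = Add(335128, Add(Rational(66, 7), Mul(Rational(-25, 7), Add(Rational(4, 5), Mul(2, Rational(1, 10)))), Mul(Rational(1, 7), Pow(Add(Rational(4, 5), Mul(2, Rational(1, 10))), 2)))) = Add(335128, Add(Rational(66, 7), Mul(Rational(-25, 7), Add(Rational(4, 5), Rational(1, 5))), Mul(Rational(1, 7), Pow(Add(Rational(4, 5), Rational(1, 5)), 2)))) = Add(335128, Add(Rational(66, 7), Mul(Rational(-25, 7), 1), Mul(Rational(1, 7), Pow(1, 2)))) = Add(335128, Add(Rational(66, 7), Rational(-25, 7), Mul(Rational(1, 7), 1))) = Add(335128, Add(Rational(66, 7), Rational(-25, 7), Rational(1, 7))) = Add(335128, 6) = 335134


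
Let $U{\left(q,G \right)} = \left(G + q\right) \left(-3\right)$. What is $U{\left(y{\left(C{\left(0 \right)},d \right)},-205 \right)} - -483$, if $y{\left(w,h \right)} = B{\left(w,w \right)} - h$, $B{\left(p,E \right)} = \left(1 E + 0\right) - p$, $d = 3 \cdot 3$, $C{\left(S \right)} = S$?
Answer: $1125$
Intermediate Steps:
$d = 9$
$B{\left(p,E \right)} = E - p$ ($B{\left(p,E \right)} = \left(E + 0\right) - p = E - p$)
$y{\left(w,h \right)} = - h$ ($y{\left(w,h \right)} = \left(w - w\right) - h = 0 - h = - h$)
$U{\left(q,G \right)} = - 3 G - 3 q$
$U{\left(y{\left(C{\left(0 \right)},d \right)},-205 \right)} - -483 = \left(\left(-3\right) \left(-205\right) - 3 \left(\left(-1\right) 9\right)\right) - -483 = \left(615 - -27\right) + 483 = \left(615 + 27\right) + 483 = 642 + 483 = 1125$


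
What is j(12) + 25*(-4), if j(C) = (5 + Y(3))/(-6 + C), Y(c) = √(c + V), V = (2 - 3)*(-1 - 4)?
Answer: -595/6 + √2/3 ≈ -98.695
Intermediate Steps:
V = 5 (V = -1*(-5) = 5)
Y(c) = √(5 + c) (Y(c) = √(c + 5) = √(5 + c))
j(C) = (5 + 2*√2)/(-6 + C) (j(C) = (5 + √(5 + 3))/(-6 + C) = (5 + √8)/(-6 + C) = (5 + 2*√2)/(-6 + C))
j(12) + 25*(-4) = (5 + 2*√2)/(-6 + 12) + 25*(-4) = (5 + 2*√2)/6 - 100 = (⅚ + √2/3) - 100 = -595/6 + √2/3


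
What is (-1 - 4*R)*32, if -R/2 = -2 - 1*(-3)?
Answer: 224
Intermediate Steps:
R = -2 (R = -2*(-2 - 1*(-3)) = -2*(-2 + 3) = -2*1 = -2)
(-1 - 4*R)*32 = (-1 - 4*(-2))*32 = (-1 + 8)*32 = 7*32 = 224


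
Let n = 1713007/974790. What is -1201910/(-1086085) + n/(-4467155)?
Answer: 13594184244393953/12284151761331450 ≈ 1.1066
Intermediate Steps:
n = 1713007/974790 (n = 1713007*(1/974790) = 1713007/974790 ≈ 1.7573)
-1201910/(-1086085) + n/(-4467155) = -1201910/(-1086085) + (1713007/974790)/(-4467155) = -1201910*(-1/1086085) + (1713007/974790)*(-1/4467155) = 240382/217217 - 1713007/4354538022450 = 13594184244393953/12284151761331450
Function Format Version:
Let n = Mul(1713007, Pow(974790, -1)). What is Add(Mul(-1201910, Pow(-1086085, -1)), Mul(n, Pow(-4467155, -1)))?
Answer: Rational(13594184244393953, 12284151761331450) ≈ 1.1066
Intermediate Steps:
n = Rational(1713007, 974790) (n = Mul(1713007, Rational(1, 974790)) = Rational(1713007, 974790) ≈ 1.7573)
Add(Mul(-1201910, Pow(-1086085, -1)), Mul(n, Pow(-4467155, -1))) = Add(Mul(-1201910, Pow(-1086085, -1)), Mul(Rational(1713007, 974790), Pow(-4467155, -1))) = Add(Mul(-1201910, Rational(-1, 1086085)), Mul(Rational(1713007, 974790), Rational(-1, 4467155))) = Add(Rational(240382, 217217), Rational(-1713007, 4354538022450)) = Rational(13594184244393953, 12284151761331450)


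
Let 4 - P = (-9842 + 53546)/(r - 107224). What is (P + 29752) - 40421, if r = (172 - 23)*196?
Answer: -208009899/19505 ≈ -10664.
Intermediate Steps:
r = 29204 (r = 149*196 = 29204)
P = 88946/19505 (P = 4 - (-9842 + 53546)/(29204 - 107224) = 4 - 43704/(-78020) = 4 - 43704*(-1)/78020 = 4 - 1*(-10926/19505) = 4 + 10926/19505 = 88946/19505 ≈ 4.5602)
(P + 29752) - 40421 = (88946/19505 + 29752) - 40421 = 580401706/19505 - 40421 = -208009899/19505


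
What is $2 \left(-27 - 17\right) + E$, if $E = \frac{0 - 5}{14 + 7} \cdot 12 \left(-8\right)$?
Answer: $- \frac{456}{7} \approx -65.143$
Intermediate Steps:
$E = \frac{160}{7}$ ($E = - \frac{5}{21} \cdot 12 \left(-8\right) = \left(-5\right) \frac{1}{21} \cdot 12 \left(-8\right) = \left(- \frac{5}{21}\right) 12 \left(-8\right) = \left(- \frac{20}{7}\right) \left(-8\right) = \frac{160}{7} \approx 22.857$)
$2 \left(-27 - 17\right) + E = 2 \left(-27 - 17\right) + \frac{160}{7} = 2 \left(-44\right) + \frac{160}{7} = -88 + \frac{160}{7} = - \frac{456}{7}$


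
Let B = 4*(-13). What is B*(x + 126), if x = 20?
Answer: -7592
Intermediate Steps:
B = -52
B*(x + 126) = -52*(20 + 126) = -52*146 = -7592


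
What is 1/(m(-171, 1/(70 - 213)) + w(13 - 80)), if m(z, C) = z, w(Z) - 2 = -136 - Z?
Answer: -1/238 ≈ -0.0042017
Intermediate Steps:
w(Z) = -134 - Z (w(Z) = 2 + (-136 - Z) = -134 - Z)
1/(m(-171, 1/(70 - 213)) + w(13 - 80)) = 1/(-171 + (-134 - (13 - 80))) = 1/(-171 + (-134 - 1*(-67))) = 1/(-171 + (-134 + 67)) = 1/(-171 - 67) = 1/(-238) = -1/238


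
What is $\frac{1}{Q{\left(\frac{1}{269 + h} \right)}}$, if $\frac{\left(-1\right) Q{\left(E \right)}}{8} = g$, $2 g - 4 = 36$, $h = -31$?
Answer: $- \frac{1}{160} \approx -0.00625$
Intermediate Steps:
$g = 20$ ($g = 2 + \frac{1}{2} \cdot 36 = 2 + 18 = 20$)
$Q{\left(E \right)} = -160$ ($Q{\left(E \right)} = \left(-8\right) 20 = -160$)
$\frac{1}{Q{\left(\frac{1}{269 + h} \right)}} = \frac{1}{-160} = - \frac{1}{160}$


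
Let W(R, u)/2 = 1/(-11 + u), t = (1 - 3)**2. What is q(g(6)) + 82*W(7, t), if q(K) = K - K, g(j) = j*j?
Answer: -164/7 ≈ -23.429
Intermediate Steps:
g(j) = j**2
t = 4 (t = (-2)**2 = 4)
q(K) = 0
W(R, u) = 2/(-11 + u)
q(g(6)) + 82*W(7, t) = 0 + 82*(2/(-11 + 4)) = 0 + 82*(2/(-7)) = 0 + 82*(2*(-1/7)) = 0 + 82*(-2/7) = 0 - 164/7 = -164/7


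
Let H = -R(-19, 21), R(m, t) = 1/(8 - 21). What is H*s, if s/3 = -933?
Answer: -2799/13 ≈ -215.31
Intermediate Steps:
s = -2799 (s = 3*(-933) = -2799)
R(m, t) = -1/13 (R(m, t) = 1/(-13) = -1/13)
H = 1/13 (H = -1*(-1/13) = 1/13 ≈ 0.076923)
H*s = (1/13)*(-2799) = -2799/13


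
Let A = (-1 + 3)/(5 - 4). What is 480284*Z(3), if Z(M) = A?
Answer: 960568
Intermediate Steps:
A = 2 (A = 2/1 = 2*1 = 2)
Z(M) = 2
480284*Z(3) = 480284*2 = 960568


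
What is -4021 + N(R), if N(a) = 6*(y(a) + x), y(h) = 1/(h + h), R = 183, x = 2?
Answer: -244548/61 ≈ -4009.0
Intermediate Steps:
y(h) = 1/(2*h)
N(a) = 12 + 3/a (N(a) = 6*(1/(2*a) + 2) = 6*(2 + 1/(2*a)) = 12 + 3/a)
-4021 + N(R) = -4021 + (12 + 3/183) = -4021 + (12 + 3*(1/183)) = -4021 + (12 + 1/61) = -4021 + 733/61 = -244548/61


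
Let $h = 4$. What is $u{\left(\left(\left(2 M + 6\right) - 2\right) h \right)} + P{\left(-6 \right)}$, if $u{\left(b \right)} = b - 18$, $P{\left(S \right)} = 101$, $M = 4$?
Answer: $131$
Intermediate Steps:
$u{\left(b \right)} = -18 + b$ ($u{\left(b \right)} = b - 18 = -18 + b$)
$u{\left(\left(\left(2 M + 6\right) - 2\right) h \right)} + P{\left(-6 \right)} = \left(-18 + \left(\left(2 \cdot 4 + 6\right) - 2\right) 4\right) + 101 = \left(-18 + \left(\left(8 + 6\right) - 2\right) 4\right) + 101 = \left(-18 + \left(14 - 2\right) 4\right) + 101 = \left(-18 + 12 \cdot 4\right) + 101 = \left(-18 + 48\right) + 101 = 30 + 101 = 131$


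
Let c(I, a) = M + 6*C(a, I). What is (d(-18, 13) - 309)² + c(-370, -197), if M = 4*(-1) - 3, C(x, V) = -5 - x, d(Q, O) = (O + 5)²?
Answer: 1370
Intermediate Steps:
d(Q, O) = (5 + O)²
M = -7 (M = -4 - 3 = -7)
c(I, a) = -37 - 6*a (c(I, a) = -7 + 6*(-5 - a) = -7 + (-30 - 6*a) = -37 - 6*a)
(d(-18, 13) - 309)² + c(-370, -197) = ((5 + 13)² - 309)² + (-37 - 6*(-197)) = (18² - 309)² + (-37 + 1182) = (324 - 309)² + 1145 = 15² + 1145 = 225 + 1145 = 1370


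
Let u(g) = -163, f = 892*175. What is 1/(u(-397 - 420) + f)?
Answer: 1/155937 ≈ 6.4128e-6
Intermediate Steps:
f = 156100
1/(u(-397 - 420) + f) = 1/(-163 + 156100) = 1/155937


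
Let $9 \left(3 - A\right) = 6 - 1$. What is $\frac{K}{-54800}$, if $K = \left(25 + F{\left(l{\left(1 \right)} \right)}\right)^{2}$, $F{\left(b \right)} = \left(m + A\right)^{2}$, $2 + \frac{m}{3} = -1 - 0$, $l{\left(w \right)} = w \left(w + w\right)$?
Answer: $- \frac{7579009}{89885700} \approx -0.084318$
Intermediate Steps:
$l{\left(w \right)} = 2 w^{2}$ ($l{\left(w \right)} = w 2 w = 2 w^{2}$)
$m = -9$ ($m = -6 + 3 \left(-1 - 0\right) = -6 + 3 \left(-1 + 0\right) = -6 + 3 \left(-1\right) = -6 - 3 = -9$)
$A = \frac{22}{9}$ ($A = 3 - \frac{6 - 1}{9} = 3 - \frac{5}{9} = \frac{22}{9} \approx 2.4444$)
$F{\left(b \right)} = \frac{3481}{81}$ ($F{\left(b \right)} = \left(-9 + \frac{22}{9}\right)^{2} = \left(- \frac{59}{9}\right)^{2} = \frac{3481}{81}$)
$K = \frac{30316036}{6561}$ ($K = \left(25 + \frac{3481}{81}\right)^{2} = \left(\frac{5506}{81}\right)^{2} = \frac{30316036}{6561} \approx 4620.6$)
$\frac{K}{-54800} = \frac{30316036}{6561 \left(-54800\right)} = \frac{30316036}{6561} \left(- \frac{1}{54800}\right) = - \frac{7579009}{89885700}$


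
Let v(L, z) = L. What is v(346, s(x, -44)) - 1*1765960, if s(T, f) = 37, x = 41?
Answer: -1765614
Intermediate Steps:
v(346, s(x, -44)) - 1*1765960 = 346 - 1*1765960 = 346 - 1765960 = -1765614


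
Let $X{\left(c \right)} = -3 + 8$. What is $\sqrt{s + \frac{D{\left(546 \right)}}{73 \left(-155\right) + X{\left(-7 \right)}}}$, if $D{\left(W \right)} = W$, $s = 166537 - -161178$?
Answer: $\frac{6 \sqrt{191394635}}{145} \approx 572.46$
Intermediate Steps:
$X{\left(c \right)} = 5$
$s = 327715$ ($s = 166537 + 161178 = 327715$)
$\sqrt{s + \frac{D{\left(546 \right)}}{73 \left(-155\right) + X{\left(-7 \right)}}} = \sqrt{327715 + \frac{546}{73 \left(-155\right) + 5}} = \sqrt{327715 + \frac{546}{-11315 + 5}} = \sqrt{327715 + \frac{546}{-11310}} = \sqrt{327715 + 546 \left(- \frac{1}{11310}\right)} = \sqrt{327715 - \frac{7}{145}} = \sqrt{\frac{47518668}{145}} = \frac{6 \sqrt{191394635}}{145}$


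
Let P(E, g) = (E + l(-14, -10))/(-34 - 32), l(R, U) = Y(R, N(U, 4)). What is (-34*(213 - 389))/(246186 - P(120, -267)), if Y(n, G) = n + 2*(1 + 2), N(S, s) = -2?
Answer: 98736/4062097 ≈ 0.024307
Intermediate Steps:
Y(n, G) = 6 + n (Y(n, G) = n + 2*3 = n + 6 = 6 + n)
l(R, U) = 6 + R
P(E, g) = 4/33 - E/66 (P(E, g) = (E + (6 - 14))/(-34 - 32) = (E - 8)/(-66) = (-8 + E)*(-1/66) = 4/33 - E/66)
(-34*(213 - 389))/(246186 - P(120, -267)) = (-34*(213 - 389))/(246186 - (4/33 - 1/66*120)) = (-34*(-176))/(246186 - (4/33 - 20/11)) = 5984/(246186 - 1*(-56/33)) = 5984/(246186 + 56/33) = 5984/(8124194/33) = 5984*(33/8124194) = 98736/4062097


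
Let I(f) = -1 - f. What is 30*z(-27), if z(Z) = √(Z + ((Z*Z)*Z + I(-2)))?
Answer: 30*I*√19709 ≈ 4211.7*I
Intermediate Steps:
z(Z) = √(1 + Z + Z³) (z(Z) = √(Z + ((Z*Z)*Z + (-1 - 1*(-2)))) = √(Z + (Z²*Z + (-1 + 2))) = √(Z + (Z³ + 1)) = √(Z + (1 + Z³)) = √(1 + Z + Z³))
30*z(-27) = 30*√(1 - 27 + (-27)³) = 30*√(1 - 27 - 19683) = 30*√(-19709) = 30*(I*√19709) = 30*I*√19709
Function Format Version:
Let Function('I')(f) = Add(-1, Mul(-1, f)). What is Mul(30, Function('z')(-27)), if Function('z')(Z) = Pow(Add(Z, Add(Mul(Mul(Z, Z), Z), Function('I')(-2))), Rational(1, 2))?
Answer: Mul(30, I, Pow(19709, Rational(1, 2))) ≈ Mul(4211.7, I)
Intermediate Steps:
Function('z')(Z) = Pow(Add(1, Z, Pow(Z, 3)), Rational(1, 2)) (Function('z')(Z) = Pow(Add(Z, Add(Mul(Mul(Z, Z), Z), Add(-1, Mul(-1, -2)))), Rational(1, 2)) = Pow(Add(Z, Add(Mul(Pow(Z, 2), Z), Add(-1, 2))), Rational(1, 2)) = Pow(Add(Z, Add(Pow(Z, 3), 1)), Rational(1, 2)) = Pow(Add(Z, Add(1, Pow(Z, 3))), Rational(1, 2)) = Pow(Add(1, Z, Pow(Z, 3)), Rational(1, 2)))
Mul(30, Function('z')(-27)) = Mul(30, Pow(Add(1, -27, Pow(-27, 3)), Rational(1, 2))) = Mul(30, Pow(Add(1, -27, -19683), Rational(1, 2))) = Mul(30, Pow(-19709, Rational(1, 2))) = Mul(30, Mul(I, Pow(19709, Rational(1, 2)))) = Mul(30, I, Pow(19709, Rational(1, 2)))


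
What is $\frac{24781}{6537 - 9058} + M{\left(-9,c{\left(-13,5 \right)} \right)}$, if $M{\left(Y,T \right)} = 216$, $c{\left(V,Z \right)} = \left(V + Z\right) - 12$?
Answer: $\frac{519755}{2521} \approx 206.17$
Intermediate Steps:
$c{\left(V,Z \right)} = -12 + V + Z$
$\frac{24781}{6537 - 9058} + M{\left(-9,c{\left(-13,5 \right)} \right)} = \frac{24781}{6537 - 9058} + 216 = \frac{24781}{-2521} + 216 = 24781 \left(- \frac{1}{2521}\right) + 216 = - \frac{24781}{2521} + 216 = \frac{519755}{2521}$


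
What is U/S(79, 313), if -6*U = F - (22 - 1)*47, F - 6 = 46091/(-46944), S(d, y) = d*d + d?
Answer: 9219631/356023296 ≈ 0.025896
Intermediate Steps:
S(d, y) = d + d² (S(d, y) = d² + d = d + d²)
F = 235573/46944 (F = 6 + 46091/(-46944) = 6 + 46091*(-1/46944) = 6 - 46091/46944 = 235573/46944 ≈ 5.0182)
U = 46098155/281664 (U = -(235573/46944 - (22 - 1)*47)/6 = -(235573/46944 - 21*47)/6 = -(235573/46944 - 1*987)/6 = -(235573/46944 - 987)/6 = -⅙*(-46098155/46944) = 46098155/281664 ≈ 163.66)
U/S(79, 313) = 46098155/(281664*((79*(1 + 79)))) = 46098155/(281664*((79*80))) = (46098155/281664)/6320 = (46098155/281664)*(1/6320) = 9219631/356023296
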